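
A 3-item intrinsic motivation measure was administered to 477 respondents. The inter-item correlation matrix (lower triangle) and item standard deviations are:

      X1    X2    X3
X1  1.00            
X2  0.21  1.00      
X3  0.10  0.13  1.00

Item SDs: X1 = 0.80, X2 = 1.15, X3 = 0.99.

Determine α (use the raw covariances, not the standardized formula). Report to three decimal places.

Σσ²ᵢ = 0.80² + 1.15² + 0.99² = 2.9426
Covariances σ_ij = r_ij · s_i · s_j:
  σ(X1,X2) = 0.21 × 0.80 × 1.15 = 0.1932
  σ(X1,X3) = 0.10 × 0.80 × 0.99 = 0.0792
  σ(X2,X3) = 0.13 × 1.15 × 0.99 = 0.1480
σ²_T = Σσ²ᵢ + 2·Σσ_ij = 2.9426 + 2 × 0.4204 = 3.7834
α = (3/2)·(1 − 2.9426/3.7834) = 0.333

α = 0.333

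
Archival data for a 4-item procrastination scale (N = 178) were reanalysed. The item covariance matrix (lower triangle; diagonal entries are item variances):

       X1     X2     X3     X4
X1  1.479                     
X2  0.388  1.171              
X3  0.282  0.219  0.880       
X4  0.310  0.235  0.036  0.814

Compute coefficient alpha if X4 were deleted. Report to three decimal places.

coefficient alpha = 0.502

Remaining items: X1, X2, X3 (k = 3).
ΣVar(i) = 1.479 + 1.171 + 0.880 = 3.530
σ²_total = 3.530 + 2 × 0.889 = 5.308
α (item deleted) = (3/2)·(1 − 3.530/5.308) = 0.502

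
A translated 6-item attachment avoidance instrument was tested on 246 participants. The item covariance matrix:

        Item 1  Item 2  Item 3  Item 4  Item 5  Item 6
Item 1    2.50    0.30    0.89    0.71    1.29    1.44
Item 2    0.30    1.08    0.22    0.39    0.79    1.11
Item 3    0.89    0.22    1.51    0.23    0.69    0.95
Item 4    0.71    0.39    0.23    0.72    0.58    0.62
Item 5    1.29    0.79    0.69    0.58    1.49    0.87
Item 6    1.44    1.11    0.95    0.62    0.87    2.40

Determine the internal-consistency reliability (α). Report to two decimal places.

sum of item variances = 2.50 + 1.08 + 1.51 + 0.72 + 1.49 + 2.40 = 9.70
Sum of off-diagonal covariances = 11.08
total variance = 9.70 + 2 × 11.08 = 31.86
α = (k/(k−1))·(1 − sum of item variances/total variance) = (6/5)·(1 − 9.70/31.86) = 0.83

α = 0.83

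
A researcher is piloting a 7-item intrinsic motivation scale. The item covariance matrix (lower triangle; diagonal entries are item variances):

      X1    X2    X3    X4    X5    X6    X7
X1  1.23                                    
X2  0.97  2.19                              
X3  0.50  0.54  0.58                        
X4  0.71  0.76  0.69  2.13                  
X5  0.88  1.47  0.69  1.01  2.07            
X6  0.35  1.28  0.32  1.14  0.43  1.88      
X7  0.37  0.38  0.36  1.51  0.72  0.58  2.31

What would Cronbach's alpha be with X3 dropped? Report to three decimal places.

Remaining items: X1, X2, X4, X5, X6, X7 (k = 6).
Σσᵢ² = 1.23 + 2.19 + 2.13 + 2.07 + 1.88 + 2.31 = 11.81
total variance = 11.81 + 2 × 12.56 = 36.93
α (item deleted) = (6/5)·(1 − 11.81/36.93) = 0.816

Cronbach's alpha = 0.816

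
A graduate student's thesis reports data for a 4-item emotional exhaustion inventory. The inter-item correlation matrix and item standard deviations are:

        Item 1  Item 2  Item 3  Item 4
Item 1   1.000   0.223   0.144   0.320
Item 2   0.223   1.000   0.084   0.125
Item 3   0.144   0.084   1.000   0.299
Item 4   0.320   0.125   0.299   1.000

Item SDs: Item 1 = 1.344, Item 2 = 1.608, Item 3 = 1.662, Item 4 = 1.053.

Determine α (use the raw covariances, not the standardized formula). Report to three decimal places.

α = 0.465

Σσ²ᵢ = 1.344² + 1.608² + 1.662² + 1.053² = 8.2631
Covariances σ_ij = r_ij · s_i · s_j:
  σ(Item 1,Item 2) = 0.223 × 1.344 × 1.608 = 0.4819
  σ(Item 1,Item 3) = 0.144 × 1.344 × 1.662 = 0.3217
  σ(Item 1,Item 4) = 0.320 × 1.344 × 1.053 = 0.4529
  σ(Item 2,Item 3) = 0.084 × 1.608 × 1.662 = 0.2245
  σ(Item 2,Item 4) = 0.125 × 1.608 × 1.053 = 0.2117
  σ(Item 3,Item 4) = 0.299 × 1.662 × 1.053 = 0.5233
σ²_T = Σσ²ᵢ + 2·Σσ_ij = 8.2631 + 2 × 2.2160 = 12.6951
α = (4/3)·(1 − 8.2631/12.6951) = 0.465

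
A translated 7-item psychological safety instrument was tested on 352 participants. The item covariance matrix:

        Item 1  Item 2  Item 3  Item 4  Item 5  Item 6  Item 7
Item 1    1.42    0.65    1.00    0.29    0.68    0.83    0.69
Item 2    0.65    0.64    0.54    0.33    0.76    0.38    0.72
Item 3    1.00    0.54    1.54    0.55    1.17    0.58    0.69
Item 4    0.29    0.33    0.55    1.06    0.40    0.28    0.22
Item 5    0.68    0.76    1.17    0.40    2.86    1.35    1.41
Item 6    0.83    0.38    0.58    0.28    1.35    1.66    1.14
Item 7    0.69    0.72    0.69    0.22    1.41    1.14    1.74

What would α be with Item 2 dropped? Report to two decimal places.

α = 0.82

Remaining items: Item 1, Item 3, Item 4, Item 5, Item 6, Item 7 (k = 6).
Σσᵢ² = 1.42 + 1.54 + 1.06 + 2.86 + 1.66 + 1.74 = 10.28
σ²_total = 10.28 + 2 × 11.28 = 32.84
α (item deleted) = (6/5)·(1 − 10.28/32.84) = 0.82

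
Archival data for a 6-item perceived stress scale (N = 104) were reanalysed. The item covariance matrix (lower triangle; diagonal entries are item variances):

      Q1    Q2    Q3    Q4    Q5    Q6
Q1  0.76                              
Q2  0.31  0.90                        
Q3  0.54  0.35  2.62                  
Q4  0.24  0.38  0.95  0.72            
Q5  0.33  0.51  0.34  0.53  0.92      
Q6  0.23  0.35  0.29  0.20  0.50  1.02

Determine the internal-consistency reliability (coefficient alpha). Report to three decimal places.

ΣVar(i) = 0.76 + 0.90 + 2.62 + 0.72 + 0.92 + 1.02 = 6.94
Σ_{i<j} σ_ij = 6.05
Var(T) = 6.94 + 2 × 6.05 = 19.04
α = (k/(k−1))·(1 − ΣVar(i)/Var(T)) = (6/5)·(1 − 6.94/19.04) = 0.763

coefficient alpha = 0.763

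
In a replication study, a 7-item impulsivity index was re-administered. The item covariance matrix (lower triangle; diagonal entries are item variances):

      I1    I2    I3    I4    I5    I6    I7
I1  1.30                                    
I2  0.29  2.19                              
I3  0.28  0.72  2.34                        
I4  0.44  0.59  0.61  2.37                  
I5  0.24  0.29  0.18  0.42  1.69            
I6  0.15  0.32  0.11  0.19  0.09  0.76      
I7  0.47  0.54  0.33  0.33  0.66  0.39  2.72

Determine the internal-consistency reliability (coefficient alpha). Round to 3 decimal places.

α = 0.622

Σσᵢ² = 1.30 + 2.19 + 2.34 + 2.37 + 1.69 + 0.76 + 2.72 = 13.37
Σ_{i<j} σ_ij = 7.64
total variance = 13.37 + 2 × 7.64 = 28.65
α = (k/(k−1))·(1 − Σσᵢ²/total variance) = (7/6)·(1 − 13.37/28.65) = 0.622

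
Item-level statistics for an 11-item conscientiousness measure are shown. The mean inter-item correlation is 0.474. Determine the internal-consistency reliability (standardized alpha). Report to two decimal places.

α = 0.91

Standardized α = k·r̄ / (1 + (k−1)·r̄) = 11 × 0.474 / (1 + 10 × 0.474)
  = 5.2140 / 5.7400 = 0.91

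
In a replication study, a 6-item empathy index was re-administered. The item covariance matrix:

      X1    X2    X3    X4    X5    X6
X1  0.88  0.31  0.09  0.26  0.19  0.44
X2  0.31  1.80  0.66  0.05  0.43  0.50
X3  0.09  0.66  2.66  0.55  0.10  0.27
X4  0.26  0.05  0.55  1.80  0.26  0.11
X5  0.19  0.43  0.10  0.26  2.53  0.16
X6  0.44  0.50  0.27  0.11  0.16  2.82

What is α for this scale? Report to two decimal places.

Σσᵢ² = 0.88 + 1.80 + 2.66 + 1.80 + 2.53 + 2.82 = 12.49
Sum of off-diagonal covariances = 4.38
σ²_total = 12.49 + 2 × 4.38 = 21.25
α = (k/(k−1))·(1 − Σσᵢ²/σ²_total) = (6/5)·(1 − 12.49/21.25) = 0.49

α = 0.49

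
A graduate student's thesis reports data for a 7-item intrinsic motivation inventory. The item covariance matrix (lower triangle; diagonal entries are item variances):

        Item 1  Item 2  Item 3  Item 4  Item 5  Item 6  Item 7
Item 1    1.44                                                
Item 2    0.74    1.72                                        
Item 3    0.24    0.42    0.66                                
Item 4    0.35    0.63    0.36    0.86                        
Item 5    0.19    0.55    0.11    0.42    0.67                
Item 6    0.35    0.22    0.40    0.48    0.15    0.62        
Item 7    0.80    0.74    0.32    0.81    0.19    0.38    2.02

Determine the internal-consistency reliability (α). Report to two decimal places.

α = 0.80

sum of item variances = 1.44 + 1.72 + 0.66 + 0.86 + 0.67 + 0.62 + 2.02 = 7.99
Sum of the distinct covariances = 8.85
σ²_T = 7.99 + 2 × 8.85 = 25.69
α = (k/(k−1))·(1 − sum of item variances/σ²_T) = (7/6)·(1 − 7.99/25.69) = 0.80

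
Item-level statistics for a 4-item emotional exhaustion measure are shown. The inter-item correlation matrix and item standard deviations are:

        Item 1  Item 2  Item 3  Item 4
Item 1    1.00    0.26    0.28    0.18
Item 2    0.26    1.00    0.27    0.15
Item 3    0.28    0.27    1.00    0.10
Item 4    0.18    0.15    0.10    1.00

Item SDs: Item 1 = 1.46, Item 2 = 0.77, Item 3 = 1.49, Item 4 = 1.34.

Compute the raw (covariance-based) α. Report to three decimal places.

Σσ²ᵢ = 1.46² + 0.77² + 1.49² + 1.34² = 6.7402
Covariances σ_ij = r_ij · s_i · s_j:
  σ(Item 1,Item 2) = 0.26 × 1.46 × 0.77 = 0.2923
  σ(Item 1,Item 3) = 0.28 × 1.46 × 1.49 = 0.6091
  σ(Item 1,Item 4) = 0.18 × 1.46 × 1.34 = 0.3522
  σ(Item 2,Item 3) = 0.27 × 0.77 × 1.49 = 0.3098
  σ(Item 2,Item 4) = 0.15 × 0.77 × 1.34 = 0.1548
  σ(Item 3,Item 4) = 0.10 × 1.49 × 1.34 = 0.1997
σ²_T = Σσ²ᵢ + 2·Σσ_ij = 6.7402 + 2 × 1.9179 = 10.5760
α = (4/3)·(1 − 6.7402/10.5760) = 0.484

α = 0.484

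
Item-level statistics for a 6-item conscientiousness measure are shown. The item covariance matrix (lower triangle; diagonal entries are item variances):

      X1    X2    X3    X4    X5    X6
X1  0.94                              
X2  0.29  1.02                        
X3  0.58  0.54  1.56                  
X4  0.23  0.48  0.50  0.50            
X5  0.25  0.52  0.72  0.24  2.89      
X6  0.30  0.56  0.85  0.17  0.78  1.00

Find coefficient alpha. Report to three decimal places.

coefficient alpha = 0.767

ΣVar(i) = 0.94 + 1.02 + 1.56 + 0.50 + 2.89 + 1.00 = 7.91
Sum of off-diagonal covariances = 7.01
Var(T) = 7.91 + 2 × 7.01 = 21.93
α = (k/(k−1))·(1 − ΣVar(i)/Var(T)) = (6/5)·(1 − 7.91/21.93) = 0.767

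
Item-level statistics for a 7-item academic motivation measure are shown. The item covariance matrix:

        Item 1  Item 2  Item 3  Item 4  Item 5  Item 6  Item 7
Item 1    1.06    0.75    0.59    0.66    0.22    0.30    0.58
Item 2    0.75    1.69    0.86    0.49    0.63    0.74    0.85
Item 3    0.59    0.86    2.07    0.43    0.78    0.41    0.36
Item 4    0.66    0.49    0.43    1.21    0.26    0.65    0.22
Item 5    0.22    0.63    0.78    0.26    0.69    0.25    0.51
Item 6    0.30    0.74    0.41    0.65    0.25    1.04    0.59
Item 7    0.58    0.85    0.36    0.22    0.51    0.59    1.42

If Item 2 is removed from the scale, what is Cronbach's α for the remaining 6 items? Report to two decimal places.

Cronbach's α = 0.77

Remaining items: Item 1, Item 3, Item 4, Item 5, Item 6, Item 7 (k = 6).
sum of item variances = 1.06 + 2.07 + 1.21 + 0.69 + 1.04 + 1.42 = 7.49
σ²_T = 7.49 + 2 × 6.81 = 21.11
α (item deleted) = (6/5)·(1 − 7.49/21.11) = 0.77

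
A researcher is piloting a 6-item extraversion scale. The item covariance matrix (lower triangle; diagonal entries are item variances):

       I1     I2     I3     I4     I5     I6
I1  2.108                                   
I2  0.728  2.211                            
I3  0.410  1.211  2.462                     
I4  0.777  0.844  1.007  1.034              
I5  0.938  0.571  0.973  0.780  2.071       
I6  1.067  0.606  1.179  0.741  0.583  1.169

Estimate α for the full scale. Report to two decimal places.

α = 0.83

Σσ²ᵢ = 2.108 + 2.211 + 2.462 + 1.034 + 2.071 + 1.169 = 11.055
Sum of off-diagonal covariances = 12.415
σ²_total = 11.055 + 2 × 12.415 = 35.885
α = (k/(k−1))·(1 − Σσ²ᵢ/σ²_total) = (6/5)·(1 − 11.055/35.885) = 0.83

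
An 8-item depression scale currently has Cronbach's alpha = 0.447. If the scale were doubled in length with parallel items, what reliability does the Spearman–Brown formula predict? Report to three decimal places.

Length factor m = 2
α' = m·α / (1 + (m−1)·α)
   = 2 × 0.447 / (1 + (2 − 1) × 0.447)
   = 0.8940 / 1.4470 = 0.618

predicted reliability = 0.618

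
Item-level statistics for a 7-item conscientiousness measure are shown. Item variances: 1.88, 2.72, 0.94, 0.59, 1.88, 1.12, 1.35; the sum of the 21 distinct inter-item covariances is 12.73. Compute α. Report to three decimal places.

α = 0.826

Σσᵢ² = 1.88 + 2.72 + 0.94 + 0.59 + 1.88 + 1.12 + 1.35 = 10.48
Sum of distinct covariances = 12.73
Var(T) = Σσᵢ² + 2·Σcov = 10.48 + 2 × 12.73 = 35.94
α = (7/6)·(1 − 10.48/35.94) = 0.826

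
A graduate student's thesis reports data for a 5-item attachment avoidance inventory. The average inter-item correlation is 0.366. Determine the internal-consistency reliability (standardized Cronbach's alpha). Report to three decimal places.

Standardized α = k·r̄ / (1 + (k−1)·r̄) = 5 × 0.366 / (1 + 4 × 0.366)
  = 1.8300 / 2.4640 = 0.743

standardized Cronbach's alpha = 0.743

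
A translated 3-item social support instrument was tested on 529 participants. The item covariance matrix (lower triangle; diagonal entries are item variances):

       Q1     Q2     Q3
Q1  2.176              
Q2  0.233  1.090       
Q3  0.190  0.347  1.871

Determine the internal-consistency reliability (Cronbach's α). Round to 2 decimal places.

Cronbach's α = 0.35

ΣVar(i) = 2.176 + 1.090 + 1.871 = 5.137
Σ_{i<j} σ_ij = 0.770
total variance = 5.137 + 2 × 0.770 = 6.677
α = (k/(k−1))·(1 − ΣVar(i)/total variance) = (3/2)·(1 − 5.137/6.677) = 0.35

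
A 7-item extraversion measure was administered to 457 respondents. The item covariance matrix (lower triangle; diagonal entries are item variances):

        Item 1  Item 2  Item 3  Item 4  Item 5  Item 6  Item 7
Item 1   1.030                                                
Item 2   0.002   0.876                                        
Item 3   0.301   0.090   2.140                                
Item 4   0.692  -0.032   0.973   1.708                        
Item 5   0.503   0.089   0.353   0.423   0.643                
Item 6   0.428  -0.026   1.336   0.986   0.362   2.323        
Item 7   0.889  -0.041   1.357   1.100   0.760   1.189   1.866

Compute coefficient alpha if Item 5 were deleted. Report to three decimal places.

Remaining items: Item 1, Item 2, Item 3, Item 4, Item 6, Item 7 (k = 6).
Σσ²ᵢ = 1.030 + 0.876 + 2.140 + 1.708 + 2.323 + 1.866 = 9.943
σ²_T = 9.943 + 2 × 9.244 = 28.431
α (item deleted) = (6/5)·(1 − 9.943/28.431) = 0.780

α = 0.780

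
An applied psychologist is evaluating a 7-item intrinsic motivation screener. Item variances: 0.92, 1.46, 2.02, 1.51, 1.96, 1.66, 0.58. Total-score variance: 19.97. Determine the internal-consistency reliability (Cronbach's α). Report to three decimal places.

Σσ²ᵢ = 0.92 + 1.46 + 2.02 + 1.51 + 1.96 + 1.66 + 0.58 = 10.11
α = (k/(k−1))·(1 − Σσ²ᵢ/σ²_total) = (7/6)·(1 − 10.11/19.97) = 0.576

α = 0.576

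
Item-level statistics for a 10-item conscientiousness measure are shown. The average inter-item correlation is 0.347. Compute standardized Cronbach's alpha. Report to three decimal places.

Standardized α = k·r̄ / (1 + (k−1)·r̄) = 10 × 0.347 / (1 + 9 × 0.347)
  = 3.4700 / 4.1230 = 0.842

standardized Cronbach's alpha = 0.842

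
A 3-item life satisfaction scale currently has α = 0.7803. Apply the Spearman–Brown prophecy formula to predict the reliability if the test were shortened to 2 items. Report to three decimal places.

Length factor m = 2/3 = 0.6667
α' = m·α / (1 − (1−m)·α)
   = 2/3 × 0.7803 / (1 − (1 − 2/3) × 0.7803)
   = 0.5202 / 0.7399 = 0.703

predicted reliability = 0.703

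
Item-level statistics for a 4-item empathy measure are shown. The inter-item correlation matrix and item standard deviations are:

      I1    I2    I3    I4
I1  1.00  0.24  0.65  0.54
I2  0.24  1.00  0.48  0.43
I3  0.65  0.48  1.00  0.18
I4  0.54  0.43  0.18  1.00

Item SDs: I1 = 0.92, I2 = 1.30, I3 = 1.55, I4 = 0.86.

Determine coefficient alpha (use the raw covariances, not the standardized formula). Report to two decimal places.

α = 0.72

Σσ²ᵢ = 0.92² + 1.30² + 1.55² + 0.86² = 5.6785
Covariances σ_ij = r_ij · s_i · s_j:
  σ(I1,I2) = 0.24 × 0.92 × 1.30 = 0.2870
  σ(I1,I3) = 0.65 × 0.92 × 1.55 = 0.9269
  σ(I1,I4) = 0.54 × 0.92 × 0.86 = 0.4272
  σ(I2,I3) = 0.48 × 1.30 × 1.55 = 0.9672
  σ(I2,I4) = 0.43 × 1.30 × 0.86 = 0.4807
  σ(I3,I4) = 0.18 × 1.55 × 0.86 = 0.2399
σ²_T = Σσ²ᵢ + 2·Σσ_ij = 5.6785 + 2 × 3.3289 = 12.3363
α = (4/3)·(1 − 5.6785/12.3363) = 0.72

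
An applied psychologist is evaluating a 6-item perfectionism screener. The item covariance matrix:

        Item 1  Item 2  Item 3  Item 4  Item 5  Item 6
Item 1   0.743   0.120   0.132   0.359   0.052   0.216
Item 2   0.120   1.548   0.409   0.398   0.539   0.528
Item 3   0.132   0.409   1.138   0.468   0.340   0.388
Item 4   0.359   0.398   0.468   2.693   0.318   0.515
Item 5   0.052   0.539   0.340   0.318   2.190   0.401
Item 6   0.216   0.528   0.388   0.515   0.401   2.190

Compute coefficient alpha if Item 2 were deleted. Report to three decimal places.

coefficient alpha = 0.520

Remaining items: Item 1, Item 3, Item 4, Item 5, Item 6 (k = 5).
sum of item variances = 0.743 + 1.138 + 2.693 + 2.190 + 2.190 = 8.954
σ²_total = 8.954 + 2 × 3.189 = 15.332
α (item deleted) = (5/4)·(1 − 8.954/15.332) = 0.520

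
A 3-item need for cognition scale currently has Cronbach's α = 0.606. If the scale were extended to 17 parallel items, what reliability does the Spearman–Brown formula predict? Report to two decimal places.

Length factor m = 17/3 = 5.6667
α' = m·α / (1 + (m−1)·α)
   = 17/3 × 0.606 / (1 + (17/3 − 1) × 0.606)
   = 3.4340 / 3.8280 = 0.90

predicted reliability = 0.90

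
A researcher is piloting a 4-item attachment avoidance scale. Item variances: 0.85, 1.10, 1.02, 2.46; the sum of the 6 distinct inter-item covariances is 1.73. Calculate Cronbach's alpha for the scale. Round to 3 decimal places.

Cronbach's alpha = 0.519

sum of item variances = 0.85 + 1.10 + 1.02 + 2.46 = 5.43
Sum of distinct covariances = 1.73
σ²_total = sum of item variances + 2·Σcov = 5.43 + 2 × 1.73 = 8.89
α = (4/3)·(1 − 5.43/8.89) = 0.519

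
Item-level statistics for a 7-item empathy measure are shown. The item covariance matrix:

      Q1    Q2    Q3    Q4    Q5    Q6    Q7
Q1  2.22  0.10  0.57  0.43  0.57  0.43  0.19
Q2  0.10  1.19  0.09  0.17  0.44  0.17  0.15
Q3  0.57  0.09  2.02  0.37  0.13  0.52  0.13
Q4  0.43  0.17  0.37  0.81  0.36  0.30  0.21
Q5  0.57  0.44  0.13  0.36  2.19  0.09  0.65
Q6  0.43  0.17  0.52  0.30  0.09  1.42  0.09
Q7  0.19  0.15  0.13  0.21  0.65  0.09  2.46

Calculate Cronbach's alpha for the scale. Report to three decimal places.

α = 0.584

Σσ²ᵢ = 2.22 + 1.19 + 2.02 + 0.81 + 2.19 + 1.42 + 2.46 = 12.31
Sum of the distinct covariances = 6.16
Var(T) = 12.31 + 2 × 6.16 = 24.63
α = (k/(k−1))·(1 − Σσ²ᵢ/Var(T)) = (7/6)·(1 − 12.31/24.63) = 0.584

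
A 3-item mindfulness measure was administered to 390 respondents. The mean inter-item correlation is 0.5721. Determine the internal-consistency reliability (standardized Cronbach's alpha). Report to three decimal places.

Standardized α = k·r̄ / (1 + (k−1)·r̄) = 3 × 0.5721 / (1 + 2 × 0.5721)
  = 1.7163 / 2.1442 = 0.800

standardized Cronbach's alpha = 0.800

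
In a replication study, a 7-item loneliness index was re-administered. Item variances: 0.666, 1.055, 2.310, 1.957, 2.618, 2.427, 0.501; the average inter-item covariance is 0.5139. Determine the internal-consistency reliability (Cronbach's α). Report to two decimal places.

α = 0.76

Σσᵢ² = 0.666 + 1.055 + 2.310 + 1.957 + 2.618 + 2.427 + 0.501 = 11.534
Sum of the 21 distinct covariances = 21 × 0.5139 = 10.7919
total variance = Σσᵢ² + 2·Σcov = 11.534 + 2 × 10.7919 = 33.1178
α = (7/6)·(1 − 11.534/33.1178) = 0.76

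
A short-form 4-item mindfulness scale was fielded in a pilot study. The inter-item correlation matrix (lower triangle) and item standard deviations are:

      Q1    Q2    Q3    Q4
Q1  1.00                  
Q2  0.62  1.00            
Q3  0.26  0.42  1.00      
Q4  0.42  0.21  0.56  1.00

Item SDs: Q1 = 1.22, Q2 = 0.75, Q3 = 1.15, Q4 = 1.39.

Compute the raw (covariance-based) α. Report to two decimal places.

α = 0.72

Σσ²ᵢ = 1.22² + 0.75² + 1.15² + 1.39² = 5.3055
Covariances σ_ij = r_ij · s_i · s_j:
  σ(Q1,Q2) = 0.62 × 1.22 × 0.75 = 0.5673
  σ(Q1,Q3) = 0.26 × 1.22 × 1.15 = 0.3648
  σ(Q1,Q4) = 0.42 × 1.22 × 1.39 = 0.7122
  σ(Q2,Q3) = 0.42 × 0.75 × 1.15 = 0.3622
  σ(Q2,Q4) = 0.21 × 0.75 × 1.39 = 0.2189
  σ(Q3,Q4) = 0.56 × 1.15 × 1.39 = 0.8952
σ²_T = Σσ²ᵢ + 2·Σσ_ij = 5.3055 + 2 × 3.1206 = 11.5467
α = (4/3)·(1 − 5.3055/11.5467) = 0.72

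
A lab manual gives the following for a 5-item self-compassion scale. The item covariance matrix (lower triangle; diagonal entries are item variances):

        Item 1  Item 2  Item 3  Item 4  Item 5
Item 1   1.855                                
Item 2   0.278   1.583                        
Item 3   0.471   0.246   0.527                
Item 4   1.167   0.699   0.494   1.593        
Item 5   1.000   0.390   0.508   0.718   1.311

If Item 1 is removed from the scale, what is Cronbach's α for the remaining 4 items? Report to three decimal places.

Remaining items: Item 2, Item 3, Item 4, Item 5 (k = 4).
sum of item variances = 1.583 + 0.527 + 1.593 + 1.311 = 5.014
Var(T) = 5.014 + 2 × 3.055 = 11.124
α (item deleted) = (4/3)·(1 − 5.014/11.124) = 0.732

α = 0.732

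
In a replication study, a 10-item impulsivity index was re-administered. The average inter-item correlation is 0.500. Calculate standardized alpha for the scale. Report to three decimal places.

α = 0.909

Standardized α = k·r̄ / (1 + (k−1)·r̄) = 10 × 0.500 / (1 + 9 × 0.500)
  = 5.0000 / 5.5000 = 0.909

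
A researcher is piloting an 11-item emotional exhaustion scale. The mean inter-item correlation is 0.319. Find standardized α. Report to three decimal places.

Standardized α = k·r̄ / (1 + (k−1)·r̄) = 11 × 0.319 / (1 + 10 × 0.319)
  = 3.5090 / 4.1900 = 0.837

standardized α = 0.837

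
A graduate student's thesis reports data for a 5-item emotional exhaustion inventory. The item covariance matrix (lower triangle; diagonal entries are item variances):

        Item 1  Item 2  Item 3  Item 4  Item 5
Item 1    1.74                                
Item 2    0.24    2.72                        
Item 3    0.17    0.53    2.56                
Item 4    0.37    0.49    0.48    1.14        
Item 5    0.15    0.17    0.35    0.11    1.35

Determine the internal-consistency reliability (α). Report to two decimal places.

sum of item variances = 1.74 + 2.72 + 2.56 + 1.14 + 1.35 = 9.51
Σ_{i<j} σ_ij = 3.06
Var(T) = 9.51 + 2 × 3.06 = 15.63
α = (k/(k−1))·(1 − sum of item variances/Var(T)) = (5/4)·(1 − 9.51/15.63) = 0.49

α = 0.49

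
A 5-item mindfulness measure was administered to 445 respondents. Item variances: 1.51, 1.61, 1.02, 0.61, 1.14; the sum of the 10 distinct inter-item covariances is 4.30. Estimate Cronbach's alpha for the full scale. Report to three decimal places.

sum of item variances = 1.51 + 1.61 + 1.02 + 0.61 + 1.14 = 5.89
Sum of distinct covariances = 4.30
σ²_total = sum of item variances + 2·Σcov = 5.89 + 2 × 4.30 = 14.49
α = (5/4)·(1 − 5.89/14.49) = 0.742

α = 0.742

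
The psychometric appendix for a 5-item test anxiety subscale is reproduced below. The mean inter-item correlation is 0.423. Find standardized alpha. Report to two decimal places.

standardized alpha = 0.79

Standardized α = k·r̄ / (1 + (k−1)·r̄) = 5 × 0.423 / (1 + 4 × 0.423)
  = 2.1150 / 2.6920 = 0.79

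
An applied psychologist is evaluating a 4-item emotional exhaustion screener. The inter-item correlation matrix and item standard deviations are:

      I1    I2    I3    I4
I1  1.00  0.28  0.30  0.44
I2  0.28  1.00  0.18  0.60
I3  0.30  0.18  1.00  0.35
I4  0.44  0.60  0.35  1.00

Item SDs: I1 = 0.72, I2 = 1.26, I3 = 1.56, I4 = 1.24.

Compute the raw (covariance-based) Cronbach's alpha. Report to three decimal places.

Σσ²ᵢ = 0.72² + 1.26² + 1.56² + 1.24² = 6.0772
Covariances σ_ij = r_ij · s_i · s_j:
  σ(I1,I2) = 0.28 × 0.72 × 1.26 = 0.2540
  σ(I1,I3) = 0.30 × 0.72 × 1.56 = 0.3370
  σ(I1,I4) = 0.44 × 0.72 × 1.24 = 0.3928
  σ(I2,I3) = 0.18 × 1.26 × 1.56 = 0.3538
  σ(I2,I4) = 0.60 × 1.26 × 1.24 = 0.9374
  σ(I3,I4) = 0.35 × 1.56 × 1.24 = 0.6770
σ²_T = Σσ²ᵢ + 2·Σσ_ij = 6.0772 + 2 × 2.9520 = 11.9812
α = (4/3)·(1 − 6.0772/11.9812) = 0.657

Cronbach's alpha = 0.657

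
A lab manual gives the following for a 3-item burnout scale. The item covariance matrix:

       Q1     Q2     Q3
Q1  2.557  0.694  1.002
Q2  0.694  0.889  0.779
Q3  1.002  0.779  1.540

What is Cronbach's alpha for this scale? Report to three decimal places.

Σσ²ᵢ = 2.557 + 0.889 + 1.540 = 4.986
Sum of the distinct covariances = 2.475
Var(T) = 4.986 + 2 × 2.475 = 9.936
α = (k/(k−1))·(1 − Σσ²ᵢ/Var(T)) = (3/2)·(1 − 4.986/9.936) = 0.747

Cronbach's alpha = 0.747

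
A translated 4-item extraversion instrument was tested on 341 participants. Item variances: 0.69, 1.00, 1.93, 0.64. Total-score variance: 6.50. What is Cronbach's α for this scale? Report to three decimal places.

α = 0.459

sum of item variances = 0.69 + 1.00 + 1.93 + 0.64 = 4.26
α = (k/(k−1))·(1 − sum of item variances/total variance) = (4/3)·(1 − 4.26/6.50) = 0.459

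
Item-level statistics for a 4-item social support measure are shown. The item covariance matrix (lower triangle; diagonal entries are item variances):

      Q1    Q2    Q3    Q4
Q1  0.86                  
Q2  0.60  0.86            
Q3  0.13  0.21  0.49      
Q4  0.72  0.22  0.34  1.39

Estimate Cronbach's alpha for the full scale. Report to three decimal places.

α = 0.736

sum of item variances = 0.86 + 0.86 + 0.49 + 1.39 = 3.60
Sum of the distinct covariances = 2.22
total variance = 3.60 + 2 × 2.22 = 8.04
α = (k/(k−1))·(1 − sum of item variances/total variance) = (4/3)·(1 − 3.60/8.04) = 0.736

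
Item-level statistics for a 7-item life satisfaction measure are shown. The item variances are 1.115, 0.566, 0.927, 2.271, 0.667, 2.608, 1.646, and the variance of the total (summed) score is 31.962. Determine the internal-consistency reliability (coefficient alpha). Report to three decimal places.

coefficient alpha = 0.809

ΣVar(i) = 1.115 + 0.566 + 0.927 + 2.271 + 0.667 + 2.608 + 1.646 = 9.800
α = (k/(k−1))·(1 − ΣVar(i)/Var(T)) = (7/6)·(1 − 9.800/31.962) = 0.809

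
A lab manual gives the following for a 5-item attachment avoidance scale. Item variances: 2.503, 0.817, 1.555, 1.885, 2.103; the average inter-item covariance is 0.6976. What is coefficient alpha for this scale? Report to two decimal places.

sum of item variances = 2.503 + 0.817 + 1.555 + 1.885 + 2.103 = 8.863
Sum of the 10 distinct covariances = 10 × 0.6976 = 6.9760
Var(T) = sum of item variances + 2·Σcov = 8.863 + 2 × 6.9760 = 22.8150
α = (5/4)·(1 − 8.863/22.8150) = 0.76

α = 0.76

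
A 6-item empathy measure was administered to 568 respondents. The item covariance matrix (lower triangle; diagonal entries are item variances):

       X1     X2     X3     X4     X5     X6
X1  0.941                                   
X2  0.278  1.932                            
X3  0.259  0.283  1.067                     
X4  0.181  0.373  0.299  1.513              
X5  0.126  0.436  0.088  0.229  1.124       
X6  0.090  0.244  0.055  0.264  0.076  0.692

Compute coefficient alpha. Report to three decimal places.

sum of item variances = 0.941 + 1.932 + 1.067 + 1.513 + 1.124 + 0.692 = 7.269
Sum of the distinct covariances = 3.281
Var(T) = 7.269 + 2 × 3.281 = 13.831
α = (k/(k−1))·(1 − sum of item variances/Var(T)) = (6/5)·(1 − 7.269/13.831) = 0.569

α = 0.569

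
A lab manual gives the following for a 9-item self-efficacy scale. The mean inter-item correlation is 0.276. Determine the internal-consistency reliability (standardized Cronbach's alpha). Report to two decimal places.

Standardized α = k·r̄ / (1 + (k−1)·r̄) = 9 × 0.276 / (1 + 8 × 0.276)
  = 2.4840 / 3.2080 = 0.77

α = 0.77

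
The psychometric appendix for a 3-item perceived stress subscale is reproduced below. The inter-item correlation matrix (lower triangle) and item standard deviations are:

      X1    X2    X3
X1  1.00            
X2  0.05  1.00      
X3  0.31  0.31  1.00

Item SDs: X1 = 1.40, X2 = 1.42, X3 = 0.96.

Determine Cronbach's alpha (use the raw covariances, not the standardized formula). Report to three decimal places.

Cronbach's alpha = 0.416

Σσ²ᵢ = 1.40² + 1.42² + 0.96² = 4.8980
Covariances σ_ij = r_ij · s_i · s_j:
  σ(X1,X2) = 0.05 × 1.40 × 1.42 = 0.0994
  σ(X1,X3) = 0.31 × 1.40 × 0.96 = 0.4166
  σ(X2,X3) = 0.31 × 1.42 × 0.96 = 0.4226
σ²_T = Σσ²ᵢ + 2·Σσ_ij = 4.8980 + 2 × 0.9386 = 6.7752
α = (3/2)·(1 − 4.8980/6.7752) = 0.416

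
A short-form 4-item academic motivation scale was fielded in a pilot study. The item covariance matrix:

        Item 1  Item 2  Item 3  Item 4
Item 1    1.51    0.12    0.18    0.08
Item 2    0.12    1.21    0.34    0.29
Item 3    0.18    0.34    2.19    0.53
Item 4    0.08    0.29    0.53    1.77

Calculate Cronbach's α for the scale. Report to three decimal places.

Cronbach's α = 0.421

sum of item variances = 1.51 + 1.21 + 2.19 + 1.77 = 6.68
Σ_{i<j} σ_ij = 1.54
Var(T) = 6.68 + 2 × 1.54 = 9.76
α = (k/(k−1))·(1 − sum of item variances/Var(T)) = (4/3)·(1 − 6.68/9.76) = 0.421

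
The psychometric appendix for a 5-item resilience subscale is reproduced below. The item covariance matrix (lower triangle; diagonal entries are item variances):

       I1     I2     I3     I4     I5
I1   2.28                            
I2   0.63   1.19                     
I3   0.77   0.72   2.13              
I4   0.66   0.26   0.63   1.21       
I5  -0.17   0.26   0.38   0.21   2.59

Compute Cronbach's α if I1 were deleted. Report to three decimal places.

Remaining items: I2, I3, I4, I5 (k = 4).
ΣVar(i) = 1.19 + 2.13 + 1.21 + 2.59 = 7.12
σ²_total = 7.12 + 2 × 2.46 = 12.04
α (item deleted) = (4/3)·(1 − 7.12/12.04) = 0.545

Cronbach's α = 0.545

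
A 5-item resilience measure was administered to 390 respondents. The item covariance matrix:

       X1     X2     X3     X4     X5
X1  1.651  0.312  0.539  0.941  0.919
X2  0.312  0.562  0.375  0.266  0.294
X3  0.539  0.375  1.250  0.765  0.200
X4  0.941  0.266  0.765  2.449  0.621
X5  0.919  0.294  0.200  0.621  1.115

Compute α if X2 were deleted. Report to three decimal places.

α = 0.736

Remaining items: X1, X3, X4, X5 (k = 4).
Σσ²ᵢ = 1.651 + 1.250 + 2.449 + 1.115 = 6.465
σ²_total = 6.465 + 2 × 3.985 = 14.435
α (item deleted) = (4/3)·(1 − 6.465/14.435) = 0.736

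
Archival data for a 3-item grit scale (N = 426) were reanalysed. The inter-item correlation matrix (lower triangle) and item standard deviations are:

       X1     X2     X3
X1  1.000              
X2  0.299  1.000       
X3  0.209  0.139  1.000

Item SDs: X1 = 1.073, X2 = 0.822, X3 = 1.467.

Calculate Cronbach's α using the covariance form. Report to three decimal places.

Σσ²ᵢ = 1.073² + 0.822² + 1.467² = 3.9791
Covariances σ_ij = r_ij · s_i · s_j:
  σ(X1,X2) = 0.299 × 1.073 × 0.822 = 0.2637
  σ(X1,X3) = 0.209 × 1.073 × 1.467 = 0.3290
  σ(X2,X3) = 0.139 × 0.822 × 1.467 = 0.1676
σ²_T = Σσ²ᵢ + 2·Σσ_ij = 3.9791 + 2 × 0.7603 = 5.4997
α = (3/2)·(1 − 3.9791/5.4997) = 0.415

α = 0.415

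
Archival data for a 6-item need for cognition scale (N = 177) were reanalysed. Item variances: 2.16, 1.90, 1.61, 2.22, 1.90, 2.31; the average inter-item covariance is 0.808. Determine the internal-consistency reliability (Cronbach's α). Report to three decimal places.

sum of item variances = 2.16 + 1.90 + 1.61 + 2.22 + 1.90 + 2.31 = 12.10
Sum of the 15 distinct covariances = 15 × 0.808 = 12.120
σ²_T = sum of item variances + 2·Σcov = 12.10 + 2 × 12.120 = 36.340
α = (6/5)·(1 − 12.10/36.340) = 0.800

Cronbach's α = 0.800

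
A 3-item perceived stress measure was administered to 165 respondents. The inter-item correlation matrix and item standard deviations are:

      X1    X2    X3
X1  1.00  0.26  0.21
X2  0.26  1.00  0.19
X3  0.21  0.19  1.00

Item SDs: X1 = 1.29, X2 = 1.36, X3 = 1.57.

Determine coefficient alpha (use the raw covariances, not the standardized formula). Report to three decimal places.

Σσ²ᵢ = 1.29² + 1.36² + 1.57² = 5.9786
Covariances σ_ij = r_ij · s_i · s_j:
  σ(X1,X2) = 0.26 × 1.29 × 1.36 = 0.4561
  σ(X1,X3) = 0.21 × 1.29 × 1.57 = 0.4253
  σ(X2,X3) = 0.19 × 1.36 × 1.57 = 0.4057
σ²_T = Σσ²ᵢ + 2·Σσ_ij = 5.9786 + 2 × 1.2871 = 8.5528
α = (3/2)·(1 − 5.9786/8.5528) = 0.451

coefficient alpha = 0.451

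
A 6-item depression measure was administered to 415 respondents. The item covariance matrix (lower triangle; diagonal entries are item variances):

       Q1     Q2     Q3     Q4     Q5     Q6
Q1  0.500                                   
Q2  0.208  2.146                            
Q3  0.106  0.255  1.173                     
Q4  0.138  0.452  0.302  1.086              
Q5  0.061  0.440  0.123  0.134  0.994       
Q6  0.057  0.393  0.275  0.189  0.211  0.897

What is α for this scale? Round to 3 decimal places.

α = 0.595

Σσ²ᵢ = 0.500 + 2.146 + 1.173 + 1.086 + 0.994 + 0.897 = 6.796
Sum of off-diagonal covariances = 3.344
total variance = 6.796 + 2 × 3.344 = 13.484
α = (k/(k−1))·(1 − Σσ²ᵢ/total variance) = (6/5)·(1 − 6.796/13.484) = 0.595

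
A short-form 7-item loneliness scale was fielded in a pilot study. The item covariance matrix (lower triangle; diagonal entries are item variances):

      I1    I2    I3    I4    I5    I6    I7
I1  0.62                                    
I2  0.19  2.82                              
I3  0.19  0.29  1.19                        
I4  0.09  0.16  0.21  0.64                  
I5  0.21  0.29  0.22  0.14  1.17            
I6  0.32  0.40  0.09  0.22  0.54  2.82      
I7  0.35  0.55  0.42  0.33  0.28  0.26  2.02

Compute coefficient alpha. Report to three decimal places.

sum of item variances = 0.62 + 2.82 + 1.19 + 0.64 + 1.17 + 2.82 + 2.02 = 11.28
Σ_{i<j} σ_ij = 5.75
total variance = 11.28 + 2 × 5.75 = 22.78
α = (k/(k−1))·(1 − sum of item variances/total variance) = (7/6)·(1 − 11.28/22.78) = 0.589

α = 0.589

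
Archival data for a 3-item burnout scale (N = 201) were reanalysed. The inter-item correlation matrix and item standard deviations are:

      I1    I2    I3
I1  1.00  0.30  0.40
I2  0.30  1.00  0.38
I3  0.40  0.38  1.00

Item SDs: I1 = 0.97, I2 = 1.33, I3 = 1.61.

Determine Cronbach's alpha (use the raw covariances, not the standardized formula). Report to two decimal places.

Σσ²ᵢ = 0.97² + 1.33² + 1.61² = 5.3019
Covariances σ_ij = r_ij · s_i · s_j:
  σ(I1,I2) = 0.30 × 0.97 × 1.33 = 0.3870
  σ(I1,I3) = 0.40 × 0.97 × 1.61 = 0.6247
  σ(I2,I3) = 0.38 × 1.33 × 1.61 = 0.8137
σ²_T = Σσ²ᵢ + 2·Σσ_ij = 5.3019 + 2 × 1.8254 = 8.9527
α = (3/2)·(1 − 5.3019/8.9527) = 0.61

Cronbach's alpha = 0.61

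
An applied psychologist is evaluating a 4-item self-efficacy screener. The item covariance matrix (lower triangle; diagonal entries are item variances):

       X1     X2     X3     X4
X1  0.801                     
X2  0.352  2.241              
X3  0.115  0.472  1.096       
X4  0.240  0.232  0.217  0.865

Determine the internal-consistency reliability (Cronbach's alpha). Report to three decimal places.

Cronbach's alpha = 0.526

ΣVar(i) = 0.801 + 2.241 + 1.096 + 0.865 = 5.003
Sum of off-diagonal covariances = 1.628
σ²_total = 5.003 + 2 × 1.628 = 8.259
α = (k/(k−1))·(1 − ΣVar(i)/σ²_total) = (4/3)·(1 − 5.003/8.259) = 0.526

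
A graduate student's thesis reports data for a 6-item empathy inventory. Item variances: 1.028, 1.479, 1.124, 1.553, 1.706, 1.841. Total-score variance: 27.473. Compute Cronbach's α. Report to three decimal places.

Cronbach's α = 0.819

sum of item variances = 1.028 + 1.479 + 1.124 + 1.553 + 1.706 + 1.841 = 8.731
α = (k/(k−1))·(1 − sum of item variances/σ²_total) = (6/5)·(1 − 8.731/27.473) = 0.819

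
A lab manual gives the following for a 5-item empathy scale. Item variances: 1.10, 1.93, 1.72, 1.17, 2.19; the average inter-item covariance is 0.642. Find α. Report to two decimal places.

ΣVar(i) = 1.10 + 1.93 + 1.72 + 1.17 + 2.19 = 8.11
Sum of the 10 distinct covariances = 10 × 0.642 = 6.420
total variance = ΣVar(i) + 2·Σcov = 8.11 + 2 × 6.420 = 20.950
α = (5/4)·(1 − 8.11/20.950) = 0.77

α = 0.77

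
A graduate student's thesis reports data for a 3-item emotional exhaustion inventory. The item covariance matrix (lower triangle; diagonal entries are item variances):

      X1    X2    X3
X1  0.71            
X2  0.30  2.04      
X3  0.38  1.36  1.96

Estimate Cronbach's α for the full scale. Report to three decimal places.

α = 0.696

ΣVar(i) = 0.71 + 2.04 + 1.96 = 4.71
Sum of the distinct covariances = 2.04
σ²_total = 4.71 + 2 × 2.04 = 8.79
α = (k/(k−1))·(1 − ΣVar(i)/σ²_total) = (3/2)·(1 − 4.71/8.79) = 0.696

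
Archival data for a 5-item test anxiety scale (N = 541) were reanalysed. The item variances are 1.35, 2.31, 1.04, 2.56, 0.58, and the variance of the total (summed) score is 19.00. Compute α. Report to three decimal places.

Σσ²ᵢ = 1.35 + 2.31 + 1.04 + 2.56 + 0.58 = 7.84
α = (k/(k−1))·(1 − Σσ²ᵢ/σ²_total) = (5/4)·(1 − 7.84/19.00) = 0.734

α = 0.734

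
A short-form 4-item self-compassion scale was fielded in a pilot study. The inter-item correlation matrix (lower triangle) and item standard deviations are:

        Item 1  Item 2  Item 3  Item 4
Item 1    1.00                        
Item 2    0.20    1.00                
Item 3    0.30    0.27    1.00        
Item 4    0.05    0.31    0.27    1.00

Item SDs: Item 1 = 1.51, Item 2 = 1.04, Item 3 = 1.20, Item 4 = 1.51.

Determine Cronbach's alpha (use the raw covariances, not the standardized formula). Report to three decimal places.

Σσ²ᵢ = 1.51² + 1.04² + 1.20² + 1.51² = 7.0818
Covariances σ_ij = r_ij · s_i · s_j:
  σ(Item 1,Item 2) = 0.20 × 1.51 × 1.04 = 0.3141
  σ(Item 1,Item 3) = 0.30 × 1.51 × 1.20 = 0.5436
  σ(Item 1,Item 4) = 0.05 × 1.51 × 1.51 = 0.1140
  σ(Item 2,Item 3) = 0.27 × 1.04 × 1.20 = 0.3370
  σ(Item 2,Item 4) = 0.31 × 1.04 × 1.51 = 0.4868
  σ(Item 3,Item 4) = 0.27 × 1.20 × 1.51 = 0.4892
σ²_T = Σσ²ᵢ + 2·Σσ_ij = 7.0818 + 2 × 2.2847 = 11.6512
α = (4/3)·(1 − 7.0818/11.6512) = 0.523

α = 0.523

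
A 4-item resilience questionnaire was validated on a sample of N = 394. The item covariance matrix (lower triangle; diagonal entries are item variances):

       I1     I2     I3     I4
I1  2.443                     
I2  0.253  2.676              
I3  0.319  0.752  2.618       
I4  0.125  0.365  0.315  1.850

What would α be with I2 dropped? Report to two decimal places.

Remaining items: I1, I3, I4 (k = 3).
Σσᵢ² = 2.443 + 2.618 + 1.850 = 6.911
σ²_total = 6.911 + 2 × 0.759 = 8.429
α (item deleted) = (3/2)·(1 − 6.911/8.429) = 0.27

α = 0.27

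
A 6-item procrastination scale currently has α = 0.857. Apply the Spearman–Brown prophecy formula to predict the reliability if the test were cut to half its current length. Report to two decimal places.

Length factor m = 1/2
α' = m·α / (1 − (1−m)·α)
   = 1/2 × 0.857 / (1 − (1 − 1/2) × 0.857)
   = 0.4285 / 0.5715 = 0.75

predicted reliability = 0.75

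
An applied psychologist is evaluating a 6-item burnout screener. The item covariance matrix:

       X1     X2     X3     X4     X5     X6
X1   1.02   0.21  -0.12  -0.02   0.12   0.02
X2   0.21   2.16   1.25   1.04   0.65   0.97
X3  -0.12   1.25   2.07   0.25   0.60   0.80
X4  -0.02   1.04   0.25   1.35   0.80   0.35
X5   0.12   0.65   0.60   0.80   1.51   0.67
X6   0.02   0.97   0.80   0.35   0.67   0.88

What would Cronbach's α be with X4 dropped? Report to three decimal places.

α = 0.719

Remaining items: X1, X2, X3, X5, X6 (k = 5).
Σσᵢ² = 1.02 + 2.16 + 2.07 + 1.51 + 0.88 = 7.64
σ²_total = 7.64 + 2 × 5.17 = 17.98
α (item deleted) = (5/4)·(1 − 7.64/17.98) = 0.719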